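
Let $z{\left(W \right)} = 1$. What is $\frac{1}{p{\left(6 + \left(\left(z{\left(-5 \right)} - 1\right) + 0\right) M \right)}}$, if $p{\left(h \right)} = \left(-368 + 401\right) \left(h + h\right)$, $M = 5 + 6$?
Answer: $\frac{1}{396} \approx 0.0025253$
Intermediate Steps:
$M = 11$
$p{\left(h \right)} = 66 h$ ($p{\left(h \right)} = 33 \cdot 2 h = 66 h$)
$\frac{1}{p{\left(6 + \left(\left(z{\left(-5 \right)} - 1\right) + 0\right) M \right)}} = \frac{1}{66 \left(6 + \left(\left(1 - 1\right) + 0\right) 11\right)} = \frac{1}{66 \left(6 + \left(0 + 0\right) 11\right)} = \frac{1}{66 \left(6 + 0 \cdot 11\right)} = \frac{1}{66 \left(6 + 0\right)} = \frac{1}{66 \cdot 6} = \frac{1}{396}$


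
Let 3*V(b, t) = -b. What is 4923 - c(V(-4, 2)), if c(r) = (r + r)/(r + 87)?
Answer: 1304587/265 ≈ 4923.0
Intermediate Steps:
V(b, t) = -b/3 (V(b, t) = (-b)/3 = -b/3)
c(r) = 2*r/(87 + r) (c(r) = (2*r)/(87 + r) = 2*r/(87 + r))
4923 - c(V(-4, 2)) = 4923 - 2*(-⅓*(-4))/(87 - ⅓*(-4)) = 4923 - 2*4/(3*(87 + 4/3)) = 4923 - 2*4/(3*265/3) = 4923 - 2*4*3/(3*265) = 4923 - 1*8/265 = 4923 - 8/265 = 1304587/265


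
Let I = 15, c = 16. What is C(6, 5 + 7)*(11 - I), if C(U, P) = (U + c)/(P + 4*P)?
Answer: -22/15 ≈ -1.4667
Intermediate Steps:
C(U, P) = (16 + U)/(5*P) (C(U, P) = (U + 16)/(P + 4*P) = (16 + U)/((5*P)) = (16 + U)*(1/(5*P)) = (16 + U)/(5*P))
C(6, 5 + 7)*(11 - I) = ((16 + 6)/(5*(5 + 7)))*(11 - 1*15) = ((⅕)*22/12)*(11 - 15) = ((⅕)*(1/12)*22)*(-4) = (11/30)*(-4) = -22/15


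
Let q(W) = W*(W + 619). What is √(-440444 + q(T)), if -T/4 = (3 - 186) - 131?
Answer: 2*√478639 ≈ 1383.7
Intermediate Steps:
T = 1256 (T = -4*((3 - 186) - 131) = -4*(-183 - 131) = -4*(-314) = 1256)
q(W) = W*(619 + W)
√(-440444 + q(T)) = √(-440444 + 1256*(619 + 1256)) = √(-440444 + 1256*1875) = √(-440444 + 2355000) = √1914556 = 2*√478639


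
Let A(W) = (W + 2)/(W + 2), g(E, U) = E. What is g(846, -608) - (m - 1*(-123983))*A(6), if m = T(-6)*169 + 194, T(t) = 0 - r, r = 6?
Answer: -122317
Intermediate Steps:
T(t) = -6 (T(t) = 0 - 1*6 = 0 - 6 = -6)
m = -820 (m = -6*169 + 194 = -1014 + 194 = -820)
A(W) = 1 (A(W) = (2 + W)/(2 + W) = 1)
g(846, -608) - (m - 1*(-123983))*A(6) = 846 - (-820 - 1*(-123983)) = 846 - (-820 + 123983) = 846 - 123163 = -122317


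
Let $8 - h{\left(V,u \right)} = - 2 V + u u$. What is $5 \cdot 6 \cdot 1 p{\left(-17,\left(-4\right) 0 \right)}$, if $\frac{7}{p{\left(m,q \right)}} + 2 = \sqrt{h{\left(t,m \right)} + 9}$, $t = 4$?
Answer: $- \frac{105}{67} - \frac{105 i \sqrt{66}}{67} \approx -1.5672 - 12.732 i$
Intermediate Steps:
$h{\left(V,u \right)} = 8 - u^{2} + 2 V$ ($h{\left(V,u \right)} = 8 - \left(- 2 V + u u\right) = 8 - \left(- 2 V + u^{2}\right) = 8 - \left(u^{2} - 2 V\right) = 8 + \left(- u^{2} + 2 V\right) = 8 - u^{2} + 2 V$)
$p{\left(m,q \right)} = \frac{7}{-2 + \sqrt{25 - m^{2}}}$ ($p{\left(m,q \right)} = \frac{7}{-2 + \sqrt{\left(8 - m^{2} + 2 \cdot 4\right) + 9}} = \frac{7}{-2 + \sqrt{\left(8 - m^{2} + 8\right) + 9}} = \frac{7}{-2 + \sqrt{\left(16 - m^{2}\right) + 9}} = \frac{7}{-2 + \sqrt{25 - m^{2}}}$)
$5 \cdot 6 \cdot 1 p{\left(-17,\left(-4\right) 0 \right)} = 5 \cdot 6 \cdot 1 \frac{7}{-2 + \sqrt{25 - \left(-17\right)^{2}}} = 30 \cdot 1 \frac{7}{-2 + \sqrt{25 - 289}} = 30 \frac{7}{-2 + \sqrt{25 - 289}} = 30 \frac{7}{-2 + \sqrt{-264}} = 30 \frac{7}{-2 + 2 i \sqrt{66}} = \frac{210}{-2 + 2 i \sqrt{66}}$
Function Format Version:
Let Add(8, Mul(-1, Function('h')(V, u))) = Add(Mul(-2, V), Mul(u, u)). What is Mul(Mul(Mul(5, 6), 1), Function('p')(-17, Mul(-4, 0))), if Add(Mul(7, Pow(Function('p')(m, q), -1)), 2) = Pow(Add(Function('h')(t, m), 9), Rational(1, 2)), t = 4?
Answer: Add(Rational(-105, 67), Mul(Rational(-105, 67), I, Pow(66, Rational(1, 2)))) ≈ Add(-1.5672, Mul(-12.732, I))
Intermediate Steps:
Function('h')(V, u) = Add(8, Mul(-1, Pow(u, 2)), Mul(2, V)) (Function('h')(V, u) = Add(8, Mul(-1, Add(Mul(-2, V), Mul(u, u)))) = Add(8, Mul(-1, Add(Mul(-2, V), Pow(u, 2)))) = Add(8, Mul(-1, Add(Pow(u, 2), Mul(-2, V)))) = Add(8, Add(Mul(-1, Pow(u, 2)), Mul(2, V))) = Add(8, Mul(-1, Pow(u, 2)), Mul(2, V)))
Function('p')(m, q) = Mul(7, Pow(Add(-2, Pow(Add(25, Mul(-1, Pow(m, 2))), Rational(1, 2))), -1)) (Function('p')(m, q) = Mul(7, Pow(Add(-2, Pow(Add(Add(8, Mul(-1, Pow(m, 2)), Mul(2, 4)), 9), Rational(1, 2))), -1)) = Mul(7, Pow(Add(-2, Pow(Add(Add(8, Mul(-1, Pow(m, 2)), 8), 9), Rational(1, 2))), -1)) = Mul(7, Pow(Add(-2, Pow(Add(Add(16, Mul(-1, Pow(m, 2))), 9), Rational(1, 2))), -1)) = Mul(7, Pow(Add(-2, Pow(Add(25, Mul(-1, Pow(m, 2))), Rational(1, 2))), -1)))
Mul(Mul(Mul(5, 6), 1), Function('p')(-17, Mul(-4, 0))) = Mul(Mul(Mul(5, 6), 1), Mul(7, Pow(Add(-2, Pow(Add(25, Mul(-1, Pow(-17, 2))), Rational(1, 2))), -1))) = Mul(Mul(30, 1), Mul(7, Pow(Add(-2, Pow(Add(25, Mul(-1, 289)), Rational(1, 2))), -1))) = Mul(30, Mul(7, Pow(Add(-2, Pow(Add(25, -289), Rational(1, 2))), -1))) = Mul(30, Mul(7, Pow(Add(-2, Pow(-264, Rational(1, 2))), -1))) = Mul(30, Mul(7, Pow(Add(-2, Mul(2, I, Pow(66, Rational(1, 2)))), -1))) = Mul(210, Pow(Add(-2, Mul(2, I, Pow(66, Rational(1, 2)))), -1))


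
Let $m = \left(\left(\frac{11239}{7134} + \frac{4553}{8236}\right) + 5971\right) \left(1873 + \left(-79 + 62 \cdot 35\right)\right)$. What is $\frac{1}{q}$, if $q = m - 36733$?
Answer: $\frac{253257}{5987184740314} \approx 4.23 \cdot 10^{-8}$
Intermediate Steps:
$m = \frac{5996487629695}{253257}$ ($m = \left(\left(11239 \cdot \frac{1}{7134} + 4553 \cdot \frac{1}{8236}\right) + 5971\right) \left(1873 + \left(-79 + 2170\right)\right) = \left(\left(\frac{11239}{7134} + \frac{157}{284}\right) + 5971\right) \left(1873 + 2091\right) = \left(\frac{2155957}{1013028} + 5971\right) 3964 = \frac{6050946145}{1013028} \cdot 3964 = \frac{5996487629695}{253257} \approx 2.3677 \cdot 10^{7}$)
$q = \frac{5987184740314}{253257}$ ($q = \frac{5996487629695}{253257} - 36733 = \frac{5987184740314}{253257} \approx 2.3641 \cdot 10^{7}$)
$\frac{1}{q} = \frac{1}{\frac{5987184740314}{253257}} = \frac{253257}{5987184740314}$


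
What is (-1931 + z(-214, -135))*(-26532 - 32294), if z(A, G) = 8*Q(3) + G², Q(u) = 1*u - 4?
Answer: -958040236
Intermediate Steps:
Q(u) = -4 + u (Q(u) = u - 4 = -4 + u)
z(A, G) = -8 + G² (z(A, G) = 8*(-4 + 3) + G² = 8*(-1) + G² = -8 + G²)
(-1931 + z(-214, -135))*(-26532 - 32294) = (-1931 + (-8 + (-135)²))*(-26532 - 32294) = (-1931 + (-8 + 18225))*(-58826) = (-1931 + 18217)*(-58826) = 16286*(-58826) = -958040236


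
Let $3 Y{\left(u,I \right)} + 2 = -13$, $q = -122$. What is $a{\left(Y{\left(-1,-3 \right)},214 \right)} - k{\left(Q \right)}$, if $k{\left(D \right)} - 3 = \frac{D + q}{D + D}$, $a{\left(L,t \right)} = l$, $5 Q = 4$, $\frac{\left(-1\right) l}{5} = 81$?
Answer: $- \frac{1329}{4} \approx -332.25$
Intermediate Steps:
$Y{\left(u,I \right)} = -5$ ($Y{\left(u,I \right)} = - \frac{2}{3} + \frac{1}{3} \left(-13\right) = - \frac{2}{3} - \frac{13}{3} = -5$)
$l = -405$ ($l = \left(-5\right) 81 = -405$)
$Q = \frac{4}{5}$ ($Q = \frac{1}{5} \cdot 4 = \frac{4}{5} \approx 0.8$)
$a{\left(L,t \right)} = -405$
$k{\left(D \right)} = 3 + \frac{-122 + D}{2 D}$ ($k{\left(D \right)} = 3 + \frac{D - 122}{D + D} = 3 + \frac{-122 + D}{2 D}$)
$a{\left(Y{\left(-1,-3 \right)},214 \right)} - k{\left(Q \right)} = -405 - \left(\frac{7}{2} - \frac{61}{\frac{4}{5}}\right) = -405 - \left(\frac{7}{2} - \frac{305}{4}\right) = -405 - - \frac{291}{4} = -405 + \frac{291}{4} = - \frac{1329}{4}$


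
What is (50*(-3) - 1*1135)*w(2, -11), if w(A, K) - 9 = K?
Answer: 2570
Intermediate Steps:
w(A, K) = 9 + K
(50*(-3) - 1*1135)*w(2, -11) = (50*(-3) - 1*1135)*(9 - 11) = (-150 - 1135)*(-2) = -1285*(-2) = 2570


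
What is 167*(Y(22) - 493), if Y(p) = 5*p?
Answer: -63961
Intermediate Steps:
167*(Y(22) - 493) = 167*(5*22 - 493) = 167*(110 - 493) = 167*(-383) = -63961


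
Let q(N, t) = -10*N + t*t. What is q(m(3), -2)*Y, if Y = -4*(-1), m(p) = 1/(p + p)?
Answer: 28/3 ≈ 9.3333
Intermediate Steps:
m(p) = 1/(2*p)
q(N, t) = t**2 - 10*N (q(N, t) = -10*N + t**2 = t**2 - 10*N)
Y = 4
q(m(3), -2)*Y = ((-2)**2 - 5/3)*4 = (4 - 5/3)*4 = (7/3)*4 = 28/3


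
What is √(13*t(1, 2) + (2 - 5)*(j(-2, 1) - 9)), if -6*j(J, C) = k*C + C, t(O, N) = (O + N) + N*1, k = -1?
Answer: 2*√23 ≈ 9.5917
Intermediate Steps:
t(O, N) = O + 2*N (t(O, N) = (N + O) + N = O + 2*N)
j(J, C) = 0 (j(J, C) = -(-C + C)/6 = -⅙*0 = 0)
√(13*t(1, 2) + (2 - 5)*(j(-2, 1) - 9)) = √(13*(1 + 2*2) + (2 - 5)*(0 - 9)) = √(13*(1 + 4) - 3*(-9)) = √(13*5 + 27) = √(65 + 27) = √92 = 2*√23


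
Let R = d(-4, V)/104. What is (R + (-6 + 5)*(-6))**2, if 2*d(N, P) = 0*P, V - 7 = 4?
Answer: 36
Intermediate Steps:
V = 11 (V = 7 + 4 = 11)
d(N, P) = 0 (d(N, P) = (0*P)/2 = (1/2)*0 = 0)
R = 0 (R = 0/104 = 0*(1/104) = 0)
(R + (-6 + 5)*(-6))**2 = (0 + (-6 + 5)*(-6))**2 = (0 - 1*(-6))**2 = (0 + 6)**2 = 6**2 = 36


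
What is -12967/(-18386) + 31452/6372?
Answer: 55075183/9762966 ≈ 5.6412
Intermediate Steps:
-12967/(-18386) + 31452/6372 = -12967*(-1/18386) + 31452*(1/6372) = 12967/18386 + 2621/531 = 55075183/9762966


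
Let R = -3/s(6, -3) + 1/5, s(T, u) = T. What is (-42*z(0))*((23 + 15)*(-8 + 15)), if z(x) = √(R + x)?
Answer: -5586*I*√30/5 ≈ -6119.2*I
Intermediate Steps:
R = -3/10 (R = -3/6 + 1/5 = -3*⅙ + 1*(⅕) = -½ + ⅕ = -3/10 ≈ -0.30000)
z(x) = √(-3/10 + x)
(-42*z(0))*((23 + 15)*(-8 + 15)) = (-21*√(-30 + 100*0)/5)*((23 + 15)*(-8 + 15)) = (-21*√(-30 + 0)/5)*(38*7) = -21*√(-30)/5*266 = -21*I*√30/5*266 = -5586*I*√30/5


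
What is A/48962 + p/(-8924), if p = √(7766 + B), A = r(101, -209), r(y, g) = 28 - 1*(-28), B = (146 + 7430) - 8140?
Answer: 28/24481 - √7202/8924 ≈ -0.0083660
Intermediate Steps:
B = -564 (B = 7576 - 8140 = -564)
r(y, g) = 56 (r(y, g) = 28 + 28 = 56)
A = 56
p = √7202 (p = √(7766 - 564) = √7202 ≈ 84.865)
A/48962 + p/(-8924) = 56/48962 + √7202/(-8924) = 56*(1/48962) + √7202*(-1/8924) = 28/24481 - √7202/8924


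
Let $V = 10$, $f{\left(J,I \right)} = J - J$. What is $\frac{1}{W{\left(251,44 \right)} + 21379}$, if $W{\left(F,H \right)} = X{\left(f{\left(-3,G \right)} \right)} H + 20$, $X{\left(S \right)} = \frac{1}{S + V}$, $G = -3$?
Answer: $\frac{5}{107017} \approx 4.6722 \cdot 10^{-5}$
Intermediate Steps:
$f{\left(J,I \right)} = 0$
$X{\left(S \right)} = \frac{1}{10 + S}$ ($X{\left(S \right)} = \frac{1}{S + 10} = \frac{1}{10 + S}$)
$W{\left(F,H \right)} = 20 + \frac{H}{10}$ ($W{\left(F,H \right)} = \frac{H}{10 + 0} + 20 = \frac{H}{10} + 20 = 20 + \frac{H}{10}$)
$\frac{1}{W{\left(251,44 \right)} + 21379} = \frac{1}{\left(20 + \frac{1}{10} \cdot 44\right) + 21379} = \frac{1}{\left(20 + \frac{22}{5}\right) + 21379} = \frac{1}{\frac{122}{5} + 21379} = \frac{1}{\frac{107017}{5}} = \frac{5}{107017}$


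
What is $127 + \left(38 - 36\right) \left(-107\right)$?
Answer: $-87$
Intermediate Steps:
$127 + \left(38 - 36\right) \left(-107\right) = 127 + 2 \left(-107\right) = 127 - 214 = -87$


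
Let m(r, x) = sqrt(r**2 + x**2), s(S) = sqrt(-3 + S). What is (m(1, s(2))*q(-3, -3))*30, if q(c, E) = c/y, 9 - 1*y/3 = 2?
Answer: 0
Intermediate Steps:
y = 21 (y = 27 - 3*2 = 27 - 6 = 21)
q(c, E) = c/21
(m(1, s(2))*q(-3, -3))*30 = (sqrt(1**2 + (sqrt(-3 + 2))**2)*((1/21)*(-3)))*30 = (sqrt(1 + (sqrt(-1))**2)*(-1/7))*30 = (sqrt(1 + I**2)*(-1/7))*30 = (sqrt(1 - 1)*(-1/7))*30 = (sqrt(0)*(-1/7))*30 = (0*(-1/7))*30 = 0*30 = 0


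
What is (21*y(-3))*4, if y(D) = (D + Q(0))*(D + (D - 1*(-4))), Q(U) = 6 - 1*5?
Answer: 336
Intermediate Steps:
Q(U) = 1 (Q(U) = 6 - 5 = 1)
y(D) = (1 + D)*(4 + 2*D) (y(D) = (D + 1)*(D + (D - 1*(-4))) = (1 + D)*(D + (D + 4)) = (1 + D)*(D + (4 + D)) = (1 + D)*(4 + 2*D))
(21*y(-3))*4 = (21*(4 + 2*(-3)² + 6*(-3)))*4 = (21*(4 + 2*9 - 18))*4 = (21*(4 + 18 - 18))*4 = (21*4)*4 = 84*4 = 336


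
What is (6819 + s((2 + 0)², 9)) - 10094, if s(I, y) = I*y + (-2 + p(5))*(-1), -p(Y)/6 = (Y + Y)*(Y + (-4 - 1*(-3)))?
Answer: -2997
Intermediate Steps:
p(Y) = -12*Y*(-1 + Y) (p(Y) = -6*(Y + Y)*(Y + (-4 - 1*(-3))) = -6*2*Y*(Y + (-4 + 3)) = -6*2*Y*(Y - 1) = -6*2*Y*(-1 + Y) = -12*Y*(-1 + Y))
s(I, y) = 242 + I*y (s(I, y) = I*y + (-2 + 12*5*(1 - 1*5))*(-1) = I*y + (-2 + 12*5*(1 - 5))*(-1) = I*y + (-2 + 12*5*(-4))*(-1) = I*y + (-2 - 240)*(-1) = I*y - 242*(-1) = I*y + 242 = 242 + I*y)
(6819 + s((2 + 0)², 9)) - 10094 = (6819 + (242 + (2 + 0)²*9)) - 10094 = (6819 + (242 + 2²*9)) - 10094 = (6819 + (242 + 4*9)) - 10094 = (6819 + (242 + 36)) - 10094 = (6819 + 278) - 10094 = 7097 - 10094 = -2997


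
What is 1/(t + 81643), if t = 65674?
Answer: 1/147317 ≈ 6.7881e-6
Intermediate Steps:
1/(t + 81643) = 1/(65674 + 81643) = 1/147317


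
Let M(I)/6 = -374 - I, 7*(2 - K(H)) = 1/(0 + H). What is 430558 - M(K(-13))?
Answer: 39386080/91 ≈ 4.3281e+5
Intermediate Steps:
K(H) = 2 - 1/(7*H) (K(H) = 2 - 1/(7*(0 + H)) = 2 - 1/(7*H))
M(I) = -2244 - 6*I (M(I) = 6*(-374 - I) = -2244 - 6*I)
430558 - M(K(-13)) = 430558 - (-2244 - 6*(2 - ⅐/(-13))) = 430558 - (-2244 - 6*(2 - ⅐*(-1/13))) = 430558 - (-2244 - 6*(2 + 1/91)) = 430558 - (-2244 - 6*183/91) = 430558 - (-2244 - 1098/91) = 430558 - 1*(-205302/91) = 430558 + 205302/91 = 39386080/91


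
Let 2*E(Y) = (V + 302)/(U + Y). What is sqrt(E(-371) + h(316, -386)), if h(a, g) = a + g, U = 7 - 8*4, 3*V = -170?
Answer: I*sqrt(689106)/99 ≈ 8.3851*I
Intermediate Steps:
V = -170/3 (V = (1/3)*(-170) = -170/3 ≈ -56.667)
U = -25 (U = 7 - 32 = -25)
E(Y) = 368/(3*(-25 + Y)) (E(Y) = ((-170/3 + 302)/(-25 + Y))/2 = (736/(3*(-25 + Y)))/2 = 368/(3*(-25 + Y)))
sqrt(E(-371) + h(316, -386)) = sqrt(368/(3*(-25 - 371)) + (316 - 386)) = sqrt((368/3)/(-396) - 70) = sqrt((368/3)*(-1/396) - 70) = sqrt(-92/297 - 70) = sqrt(-20882/297) = I*sqrt(689106)/99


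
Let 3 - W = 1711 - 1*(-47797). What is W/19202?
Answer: -49505/19202 ≈ -2.5781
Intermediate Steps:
W = -49505 (W = 3 - (1711 - 1*(-47797)) = 3 - (1711 + 47797) = 3 - 1*49508 = 3 - 49508 = -49505)
W/19202 = -49505/19202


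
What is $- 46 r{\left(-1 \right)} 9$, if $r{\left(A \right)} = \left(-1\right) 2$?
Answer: $828$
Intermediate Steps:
$r{\left(A \right)} = -2$
$- 46 r{\left(-1 \right)} 9 = \left(-46\right) \left(-2\right) 9 = 92 \cdot 9 = 828$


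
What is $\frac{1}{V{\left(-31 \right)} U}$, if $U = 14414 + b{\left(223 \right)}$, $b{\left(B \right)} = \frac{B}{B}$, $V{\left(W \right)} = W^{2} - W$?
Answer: $\frac{1}{14299680} \approx 6.9932 \cdot 10^{-8}$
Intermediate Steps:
$b{\left(B \right)} = 1$
$U = 14415$ ($U = 14414 + 1 = 14415$)
$\frac{1}{V{\left(-31 \right)} U} = \frac{1}{- 31 \left(-1 - 31\right) 14415} = \frac{1}{\left(-31\right) \left(-32\right)} \frac{1}{14415} = \frac{1}{992} \cdot \frac{1}{14415} = \frac{1}{14299680}$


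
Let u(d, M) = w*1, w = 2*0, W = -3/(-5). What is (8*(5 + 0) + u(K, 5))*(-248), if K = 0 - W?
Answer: -9920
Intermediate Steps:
W = ⅗ (W = -3*(-⅕) = ⅗ ≈ 0.60000)
K = -⅗ (K = 0 - 1*⅗ = 0 - ⅗ = -⅗ ≈ -0.60000)
w = 0
u(d, M) = 0 (u(d, M) = 0*1 = 0)
(8*(5 + 0) + u(K, 5))*(-248) = (8*(5 + 0) + 0)*(-248) = (8*5 + 0)*(-248) = (40 + 0)*(-248) = 40*(-248) = -9920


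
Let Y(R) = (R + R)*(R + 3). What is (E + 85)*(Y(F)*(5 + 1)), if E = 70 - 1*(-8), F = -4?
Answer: 7824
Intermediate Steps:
E = 78 (E = 70 + 8 = 78)
Y(R) = 2*R*(3 + R) (Y(R) = (2*R)*(3 + R) = 2*R*(3 + R))
(E + 85)*(Y(F)*(5 + 1)) = (78 + 85)*((2*(-4)*(3 - 4))*(5 + 1)) = 163*((2*(-4)*(-1))*6) = 163*(8*6) = 163*48 = 7824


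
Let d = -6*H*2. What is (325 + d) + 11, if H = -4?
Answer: 384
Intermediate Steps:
d = 48 (d = -6*(-4)*2 = 24*2 = 48)
(325 + d) + 11 = (325 + 48) + 11 = 373 + 11 = 384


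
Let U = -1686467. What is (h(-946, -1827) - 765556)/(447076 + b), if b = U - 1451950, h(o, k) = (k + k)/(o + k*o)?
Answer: 661209187915/2324505839018 ≈ 0.28445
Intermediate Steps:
h(o, k) = 2*k/(o + k*o) (h(o, k) = (2*k)/(o + k*o) = 2*k/(o + k*o))
b = -3138417 (b = -1686467 - 1451950 = -3138417)
(h(-946, -1827) - 765556)/(447076 + b) = (2*(-1827)/(-946*(1 - 1827)) - 765556)/(447076 - 3138417) = (2*(-1827)*(-1/946)/(-1826) - 765556)/(-2691341) = (2*(-1827)*(-1/946)*(-1/1826) - 765556)*(-1/2691341) = (-1827/863698 - 765556)*(-1/2691341) = -661209187915/863698*(-1/2691341) = 661209187915/2324505839018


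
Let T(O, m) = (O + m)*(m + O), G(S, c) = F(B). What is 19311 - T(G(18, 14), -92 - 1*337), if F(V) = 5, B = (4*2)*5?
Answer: -160465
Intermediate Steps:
B = 40 (B = 8*5 = 40)
G(S, c) = 5
T(O, m) = (O + m)² (T(O, m) = (O + m)*(O + m) = (O + m)²)
19311 - T(G(18, 14), -92 - 1*337) = 19311 - (5 + (-92 - 1*337))² = 19311 - (5 + (-92 - 337))² = 19311 - (5 - 429)² = 19311 - 1*(-424)² = 19311 - 1*179776 = 19311 - 179776 = -160465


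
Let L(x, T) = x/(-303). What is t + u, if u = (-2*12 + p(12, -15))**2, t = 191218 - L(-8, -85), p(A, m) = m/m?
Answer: 58099333/303 ≈ 1.9175e+5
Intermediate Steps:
L(x, T) = -x/303 (L(x, T) = x*(-1/303) = -x/303)
p(A, m) = 1
t = 57939046/303 (t = 191218 - (-1)*(-8)/303 = 191218 - 1*8/303 = 191218 - 8/303 = 57939046/303 ≈ 1.9122e+5)
u = 529 (u = (-2*12 + 1)**2 = (-24 + 1)**2 = (-23)**2 = 529)
t + u = 57939046/303 + 529 = 58099333/303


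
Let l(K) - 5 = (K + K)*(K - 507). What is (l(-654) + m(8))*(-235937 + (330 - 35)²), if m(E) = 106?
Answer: -226152505488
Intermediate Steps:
l(K) = 5 + 2*K*(-507 + K) (l(K) = 5 + (K + K)*(K - 507) = 5 + (2*K)*(-507 + K) = 5 + 2*K*(-507 + K))
(l(-654) + m(8))*(-235937 + (330 - 35)²) = ((5 - 1014*(-654) + 2*(-654)²) + 106)*(-235937 + (330 - 35)²) = ((5 + 663156 + 2*427716) + 106)*(-235937 + 295²) = ((5 + 663156 + 855432) + 106)*(-235937 + 87025) = (1518593 + 106)*(-148912) = 1518699*(-148912) = -226152505488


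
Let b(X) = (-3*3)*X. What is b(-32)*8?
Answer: 2304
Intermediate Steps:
b(X) = -9*X
b(-32)*8 = -9*(-32)*8 = 288*8 = 2304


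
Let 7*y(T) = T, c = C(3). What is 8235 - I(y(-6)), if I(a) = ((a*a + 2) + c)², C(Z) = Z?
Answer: 19693274/2401 ≈ 8202.1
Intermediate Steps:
c = 3
y(T) = T/7
I(a) = (5 + a²)² (I(a) = ((a*a + 2) + 3)² = ((a² + 2) + 3)² = ((2 + a²) + 3)² = (5 + a²)²)
8235 - I(y(-6)) = 8235 - (5 + ((⅐)*(-6))²)² = 8235 - (5 + (-6/7)²)² = 8235 - (5 + 36/49)² = 8235 - (281/49)² = 8235 - 1*78961/2401 = 8235 - 78961/2401 = 19693274/2401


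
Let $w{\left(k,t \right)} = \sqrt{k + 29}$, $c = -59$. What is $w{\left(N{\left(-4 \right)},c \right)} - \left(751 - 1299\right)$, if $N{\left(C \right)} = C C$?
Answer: $548 + 3 \sqrt{5} \approx 554.71$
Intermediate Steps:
$N{\left(C \right)} = C^{2}$
$w{\left(k,t \right)} = \sqrt{29 + k}$
$w{\left(N{\left(-4 \right)},c \right)} - \left(751 - 1299\right) = \sqrt{29 + \left(-4\right)^{2}} - \left(751 - 1299\right) = \sqrt{29 + 16} - -548 = \sqrt{45} + 548 = 3 \sqrt{5} + 548 = 548 + 3 \sqrt{5}$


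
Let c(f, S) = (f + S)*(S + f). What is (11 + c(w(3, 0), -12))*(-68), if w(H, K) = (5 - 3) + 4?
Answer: -3196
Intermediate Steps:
w(H, K) = 6 (w(H, K) = 2 + 4 = 6)
c(f, S) = (S + f)**2 (c(f, S) = (S + f)*(S + f) = (S + f)**2)
(11 + c(w(3, 0), -12))*(-68) = (11 + (-12 + 6)**2)*(-68) = (11 + (-6)**2)*(-68) = (11 + 36)*(-68) = 47*(-68) = -3196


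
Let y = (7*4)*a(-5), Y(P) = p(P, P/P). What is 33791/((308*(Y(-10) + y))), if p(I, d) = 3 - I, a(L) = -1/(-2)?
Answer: 33791/8316 ≈ 4.0634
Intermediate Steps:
a(L) = ½ (a(L) = -1*(-½) = ½)
Y(P) = 3 - P
y = 14 (y = (7*4)*(½) = 28*(½) = 14)
33791/((308*(Y(-10) + y))) = 33791/((308*((3 - 1*(-10)) + 14))) = 33791/((308*((3 + 10) + 14))) = 33791/((308*(13 + 14))) = 33791/((308*27)) = 33791/8316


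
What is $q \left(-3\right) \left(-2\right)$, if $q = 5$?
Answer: $30$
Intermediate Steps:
$q \left(-3\right) \left(-2\right) = 5 \left(-3\right) \left(-2\right) = \left(-15\right) \left(-2\right) = 30$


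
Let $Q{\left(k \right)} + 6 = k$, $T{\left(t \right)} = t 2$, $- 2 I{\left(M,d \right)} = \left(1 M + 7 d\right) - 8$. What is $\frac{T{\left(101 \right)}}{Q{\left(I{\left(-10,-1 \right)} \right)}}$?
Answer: $\frac{404}{13} \approx 31.077$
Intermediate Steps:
$I{\left(M,d \right)} = 4 - \frac{7 d}{2} - \frac{M}{2}$ ($I{\left(M,d \right)} = - \frac{\left(1 M + 7 d\right) - 8}{2} = - \frac{\left(M + 7 d\right) - 8}{2} = - \frac{-8 + M + 7 d}{2} = 4 - \frac{7 d}{2} - \frac{M}{2}$)
$T{\left(t \right)} = 2 t$
$Q{\left(k \right)} = -6 + k$
$\frac{T{\left(101 \right)}}{Q{\left(I{\left(-10,-1 \right)} \right)}} = \frac{2 \cdot 101}{-6 - - \frac{25}{2}} = \frac{202}{-6 + \left(4 + \frac{7}{2} + 5\right)} = \frac{202}{-6 + \frac{25}{2}} = \frac{202}{\frac{13}{2}} = 202 \cdot \frac{2}{13} = \frac{404}{13}$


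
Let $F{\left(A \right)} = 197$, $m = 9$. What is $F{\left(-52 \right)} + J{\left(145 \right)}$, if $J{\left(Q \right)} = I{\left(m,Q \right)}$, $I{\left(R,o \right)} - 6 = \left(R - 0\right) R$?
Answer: $284$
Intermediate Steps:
$I{\left(R,o \right)} = 6 + R^{2}$ ($I{\left(R,o \right)} = 6 + \left(R - 0\right) R = 6 + \left(R + 0\right) R = 6 + R R = 6 + R^{2}$)
$J{\left(Q \right)} = 87$ ($J{\left(Q \right)} = 6 + 9^{2} = 6 + 81 = 87$)
$F{\left(-52 \right)} + J{\left(145 \right)} = 197 + 87 = 284$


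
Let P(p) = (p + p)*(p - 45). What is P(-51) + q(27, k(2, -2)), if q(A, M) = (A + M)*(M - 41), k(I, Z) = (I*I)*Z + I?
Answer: 8805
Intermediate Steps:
k(I, Z) = I + Z*I² (k(I, Z) = I²*Z + I = Z*I² + I = I + Z*I²)
q(A, M) = (-41 + M)*(A + M) (q(A, M) = (A + M)*(-41 + M) = (-41 + M)*(A + M))
P(p) = 2*p*(-45 + p) (P(p) = (2*p)*(-45 + p) = 2*p*(-45 + p))
P(-51) + q(27, k(2, -2)) = 2*(-51)*(-45 - 51) + ((2*(1 + 2*(-2)))² - 41*27 - 82*(1 + 2*(-2)) + 27*(2*(1 + 2*(-2)))) = 2*(-51)*(-96) + ((2*(1 - 4))² - 1107 - 82*(1 - 4) + 27*(2*(1 - 4))) = 9792 + ((2*(-3))² - 1107 - 82*(-3) + 27*(2*(-3))) = 9792 + ((-6)² - 1107 - 41*(-6) + 27*(-6)) = 9792 + (36 - 1107 + 246 - 162) = 9792 - 987 = 8805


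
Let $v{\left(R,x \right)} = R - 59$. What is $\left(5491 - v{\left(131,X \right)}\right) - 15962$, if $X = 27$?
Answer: $-10543$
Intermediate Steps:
$v{\left(R,x \right)} = -59 + R$
$\left(5491 - v{\left(131,X \right)}\right) - 15962 = \left(5491 - \left(-59 + 131\right)\right) - 15962 = \left(5491 - 72\right) - 15962 = 5419 - 15962 = -10543$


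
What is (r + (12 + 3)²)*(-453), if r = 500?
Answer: -328425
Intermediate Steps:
(r + (12 + 3)²)*(-453) = (500 + (12 + 3)²)*(-453) = (500 + 15²)*(-453) = (500 + 225)*(-453) = 725*(-453) = -328425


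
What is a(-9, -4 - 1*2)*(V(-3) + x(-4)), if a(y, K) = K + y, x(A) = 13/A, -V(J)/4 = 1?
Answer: 435/4 ≈ 108.75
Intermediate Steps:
V(J) = -4 (V(J) = -4*1 = -4)
a(-9, -4 - 1*2)*(V(-3) + x(-4)) = ((-4 - 1*2) - 9)*(-4 + 13/(-4)) = ((-4 - 2) - 9)*(-4 + 13*(-¼)) = (-6 - 9)*(-4 - 13/4) = -15*(-29/4) = 435/4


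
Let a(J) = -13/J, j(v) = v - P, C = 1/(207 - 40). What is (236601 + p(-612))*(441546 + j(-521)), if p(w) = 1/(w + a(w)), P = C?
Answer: 6526555220739951306/62546677 ≈ 1.0435e+11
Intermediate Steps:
C = 1/167 ≈ 0.0059880
P = 1/167 ≈ 0.0059880
j(v) = -1/167 + v (j(v) = v - 1*1/167 = v - 1/167 = -1/167 + v)
p(w) = 1/(w - 13/w)
(236601 + p(-612))*(441546 + j(-521)) = (236601 - 612/(-13 + (-612)²))*(441546 + (-1/167 - 521)) = (236601 - 612/(-13 + 374544))*(441546 - 87008/167) = (236601 - 612/374531)*(73651174/167) = (88614408519/374531)*(73651174/167) = 6526555220739951306/62546677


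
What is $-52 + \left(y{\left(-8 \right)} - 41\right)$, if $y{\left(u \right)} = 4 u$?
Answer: $-125$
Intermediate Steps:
$-52 + \left(y{\left(-8 \right)} - 41\right) = -52 + \left(4 \left(-8\right) - 41\right) = -52 - 73 = -125$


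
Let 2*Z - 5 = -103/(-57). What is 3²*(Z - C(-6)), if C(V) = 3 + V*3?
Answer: 3147/19 ≈ 165.63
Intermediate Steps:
C(V) = 3 + 3*V
Z = 194/57 (Z = 5/2 + (-103/(-57))/2 = 5/2 + (-103*(-1/57))/2 = 5/2 + (½)*(103/57) = 5/2 + 103/114 = 194/57 ≈ 3.4035)
3²*(Z - C(-6)) = 3²*(194/57 - (3 + 3*(-6))) = 9*(194/57 - (3 - 18)) = 9*(194/57 - 1*(-15)) = 9*(194/57 + 15) = 9*(1049/57) = 3147/19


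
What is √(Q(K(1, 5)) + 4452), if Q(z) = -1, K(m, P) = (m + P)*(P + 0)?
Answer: √4451 ≈ 66.716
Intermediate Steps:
K(m, P) = P*(P + m) (K(m, P) = (P + m)*P = P*(P + m))
√(Q(K(1, 5)) + 4452) = √(-1 + 4452) = √4451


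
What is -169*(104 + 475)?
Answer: -97851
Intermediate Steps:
-169*(104 + 475) = -169*579 = -97851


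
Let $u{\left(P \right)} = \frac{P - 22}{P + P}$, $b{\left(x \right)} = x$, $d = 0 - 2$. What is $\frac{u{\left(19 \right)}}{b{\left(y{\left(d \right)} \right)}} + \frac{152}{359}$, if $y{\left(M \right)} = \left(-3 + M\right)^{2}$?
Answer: $\frac{143323}{341050} \approx 0.42024$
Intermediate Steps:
$d = -2$
$u{\left(P \right)} = \frac{-22 + P}{2 P}$
$\frac{u{\left(19 \right)}}{b{\left(y{\left(d \right)} \right)}} + \frac{152}{359} = \frac{\frac{1}{2} \cdot \frac{1}{19} \left(-22 + 19\right)}{\left(-3 - 2\right)^{2}} + \frac{152}{359} = \frac{\frac{1}{2} \cdot \frac{1}{19} \left(-3\right)}{\left(-5\right)^{2}} + 152 \cdot \frac{1}{359} = - \frac{3}{38 \cdot 25} + \frac{152}{359} = \left(- \frac{3}{38}\right) \frac{1}{25} + \frac{152}{359} = - \frac{3}{950} + \frac{152}{359} = \frac{143323}{341050}$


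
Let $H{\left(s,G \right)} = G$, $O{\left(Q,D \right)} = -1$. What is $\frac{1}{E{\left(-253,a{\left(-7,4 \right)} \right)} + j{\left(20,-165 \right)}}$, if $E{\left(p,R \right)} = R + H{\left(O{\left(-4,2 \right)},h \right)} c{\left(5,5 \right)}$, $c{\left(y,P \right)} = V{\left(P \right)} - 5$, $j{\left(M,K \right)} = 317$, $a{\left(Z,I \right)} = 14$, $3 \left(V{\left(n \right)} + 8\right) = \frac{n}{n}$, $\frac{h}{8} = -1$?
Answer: $\frac{3}{1297} \approx 0.002313$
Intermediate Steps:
$h = -8$ ($h = 8 \left(-1\right) = -8$)
$V{\left(n \right)} = - \frac{23}{3}$ ($V{\left(n \right)} = -8 + \frac{n \frac{1}{n}}{3} = -8 + \frac{1}{3} \cdot 1 = -8 + \frac{1}{3} = - \frac{23}{3}$)
$c{\left(y,P \right)} = - \frac{38}{3}$ ($c{\left(y,P \right)} = - \frac{23}{3} - 5 = - \frac{38}{3}$)
$E{\left(p,R \right)} = \frac{304}{3} + R$ ($E{\left(p,R \right)} = R - - \frac{304}{3} = R + \frac{304}{3} = \frac{304}{3} + R$)
$\frac{1}{E{\left(-253,a{\left(-7,4 \right)} \right)} + j{\left(20,-165 \right)}} = \frac{1}{\left(\frac{304}{3} + 14\right) + 317} = \frac{1}{\frac{346}{3} + 317} = \frac{1}{\frac{1297}{3}} = \frac{3}{1297}$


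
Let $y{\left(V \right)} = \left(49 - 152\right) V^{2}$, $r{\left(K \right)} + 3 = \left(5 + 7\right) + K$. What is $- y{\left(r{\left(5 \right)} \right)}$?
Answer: $20188$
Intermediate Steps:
$r{\left(K \right)} = 9 + K$ ($r{\left(K \right)} = -3 + \left(\left(5 + 7\right) + K\right) = -3 + \left(12 + K\right) = 9 + K$)
$y{\left(V \right)} = - 103 V^{2}$
$- y{\left(r{\left(5 \right)} \right)} = - \left(-103\right) \left(9 + 5\right)^{2} = - \left(-103\right) 14^{2} = - \left(-103\right) 196 = \left(-1\right) \left(-20188\right) = 20188$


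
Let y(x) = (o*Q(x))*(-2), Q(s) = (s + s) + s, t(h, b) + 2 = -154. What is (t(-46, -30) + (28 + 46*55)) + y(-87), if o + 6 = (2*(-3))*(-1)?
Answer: 2402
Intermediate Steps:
o = 0 (o = -6 + (2*(-3))*(-1) = -6 - 6*(-1) = -6 + 6 = 0)
t(h, b) = -156 (t(h, b) = -2 - 154 = -156)
Q(s) = 3*s (Q(s) = 2*s + s = 3*s)
y(x) = 0 (y(x) = (0*(3*x))*(-2) = 0*(-2) = 0)
(t(-46, -30) + (28 + 46*55)) + y(-87) = (-156 + (28 + 46*55)) + 0 = (-156 + (28 + 2530)) + 0 = (-156 + 2558) + 0 = 2402 + 0 = 2402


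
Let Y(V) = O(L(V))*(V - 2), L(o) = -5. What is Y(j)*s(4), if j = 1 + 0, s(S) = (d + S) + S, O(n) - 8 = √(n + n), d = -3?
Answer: -40 - 5*I*√10 ≈ -40.0 - 15.811*I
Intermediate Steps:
O(n) = 8 + √2*√n (O(n) = 8 + √(n + n) = 8 + √(2*n) = 8 + √2*√n)
s(S) = -3 + 2*S (s(S) = (-3 + S) + S = -3 + 2*S)
j = 1
Y(V) = (-2 + V)*(8 + I*√10) (Y(V) = (8 + √2*√(-5))*(V - 2) = (8 + √2*(I*√5))*(-2 + V) = (8 + I*√10)*(-2 + V) = (-2 + V)*(8 + I*√10))
Y(j)*s(4) = ((-2 + 1)*(8 + I*√10))*(-3 + 2*4) = (-(8 + I*√10))*(-3 + 8) = (-8 - I*√10)*5 = -40 - 5*I*√10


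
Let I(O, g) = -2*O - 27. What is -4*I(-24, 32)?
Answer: -84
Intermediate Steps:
I(O, g) = -27 - 2*O
-4*I(-24, 32) = -4*(-27 - 2*(-24)) = -4*(-27 + 48) = -4*21 = -84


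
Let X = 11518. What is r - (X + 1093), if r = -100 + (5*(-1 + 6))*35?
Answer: -11836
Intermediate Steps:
r = 775 (r = -100 + (5*5)*35 = -100 + 25*35 = -100 + 875 = 775)
r - (X + 1093) = 775 - (11518 + 1093) = 775 - 1*12611 = 775 - 12611 = -11836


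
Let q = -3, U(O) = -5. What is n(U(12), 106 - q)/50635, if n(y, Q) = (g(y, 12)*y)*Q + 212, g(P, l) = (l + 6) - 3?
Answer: -7963/50635 ≈ -0.15726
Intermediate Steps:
g(P, l) = 3 + l (g(P, l) = (6 + l) - 3 = 3 + l)
n(y, Q) = 212 + 15*Q*y (n(y, Q) = ((3 + 12)*y)*Q + 212 = (15*y)*Q + 212 = 15*Q*y + 212 = 212 + 15*Q*y)
n(U(12), 106 - q)/50635 = (212 + 15*(106 - 1*(-3))*(-5))/50635 = (212 + 15*(106 + 3)*(-5))*(1/50635) = (212 + 15*109*(-5))*(1/50635) = (212 - 8175)*(1/50635) = -7963*1/50635 = -7963/50635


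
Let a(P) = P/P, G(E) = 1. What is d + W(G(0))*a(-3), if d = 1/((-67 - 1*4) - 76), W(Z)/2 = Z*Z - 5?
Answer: -1177/147 ≈ -8.0068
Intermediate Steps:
W(Z) = -10 + 2*Z² (W(Z) = 2*(Z*Z - 5) = 2*(Z² - 5) = 2*(-5 + Z²) = -10 + 2*Z²)
d = -1/147 (d = 1/((-67 - 4) - 76) = 1/(-71 - 76) = 1/(-147) = -1/147 ≈ -0.0068027)
a(P) = 1
d + W(G(0))*a(-3) = -1/147 + (-10 + 2*1²)*1 = -1/147 + (-10 + 2*1)*1 = -1/147 + (-10 + 2)*1 = -1/147 - 8*1 = -1/147 - 8 = -1177/147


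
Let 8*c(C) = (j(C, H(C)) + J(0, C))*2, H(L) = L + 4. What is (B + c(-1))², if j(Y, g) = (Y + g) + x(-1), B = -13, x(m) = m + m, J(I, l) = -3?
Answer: 3025/16 ≈ 189.06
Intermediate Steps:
x(m) = 2*m
H(L) = 4 + L
j(Y, g) = -2 + Y + g (j(Y, g) = (Y + g) + 2*(-1) = (Y + g) - 2 = -2 + Y + g)
c(C) = -¼ + C/2 (c(C) = (((-2 + C + (4 + C)) - 3)*2)/8 = (((2 + 2*C) - 3)*2)/8 = ((-1 + 2*C)*2)/8 = (-2 + 4*C)/8 = -¼ + C/2)
(B + c(-1))² = (-13 + (-¼ + (½)*(-1)))² = (-13 + (-¼ - ½))² = (-13 - ¾)² = (-55/4)² = 3025/16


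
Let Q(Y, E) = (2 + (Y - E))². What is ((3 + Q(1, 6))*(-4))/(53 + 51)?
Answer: -6/13 ≈ -0.46154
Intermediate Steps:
Q(Y, E) = (2 + Y - E)²
((3 + Q(1, 6))*(-4))/(53 + 51) = ((3 + (2 + 1 - 1*6)²)*(-4))/(53 + 51) = ((3 + (2 + 1 - 6)²)*(-4))/104 = ((3 + (-3)²)*(-4))*(1/104) = ((3 + 9)*(-4))*(1/104) = (12*(-4))*(1/104) = -48*1/104 = -6/13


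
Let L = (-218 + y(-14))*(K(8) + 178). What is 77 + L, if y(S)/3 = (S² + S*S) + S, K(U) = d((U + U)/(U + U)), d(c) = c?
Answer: 164041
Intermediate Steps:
K(U) = 1 (K(U) = (U + U)/(U + U) = (2*U)/((2*U)) = (2*U)*(1/(2*U)) = 1)
y(S) = 3*S + 6*S² (y(S) = 3*((S² + S*S) + S) = 3*((S² + S²) + S) = 3*(2*S² + S) = 3*(S + 2*S²) = 3*S + 6*S²)
L = 163964 (L = (-218 + 3*(-14)*(1 + 2*(-14)))*(1 + 178) = (-218 + 3*(-14)*(1 - 28))*179 = (-218 + 3*(-14)*(-27))*179 = (-218 + 1134)*179 = 916*179 = 163964)
77 + L = 77 + 163964 = 164041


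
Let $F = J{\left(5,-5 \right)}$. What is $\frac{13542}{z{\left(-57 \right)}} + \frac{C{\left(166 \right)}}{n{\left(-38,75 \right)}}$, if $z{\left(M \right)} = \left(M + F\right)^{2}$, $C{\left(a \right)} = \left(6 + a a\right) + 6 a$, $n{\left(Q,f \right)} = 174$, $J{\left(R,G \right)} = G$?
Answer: $\frac{28033315}{167214} \approx 167.65$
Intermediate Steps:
$F = -5$
$C{\left(a \right)} = 6 + a^{2} + 6 a$ ($C{\left(a \right)} = \left(6 + a^{2}\right) + 6 a = 6 + a^{2} + 6 a$)
$z{\left(M \right)} = \left(-5 + M\right)^{2}$ ($z{\left(M \right)} = \left(M - 5\right)^{2} = \left(-5 + M\right)^{2}$)
$\frac{13542}{z{\left(-57 \right)}} + \frac{C{\left(166 \right)}}{n{\left(-38,75 \right)}} = \frac{13542}{\left(-5 - 57\right)^{2}} + \frac{6 + 166^{2} + 6 \cdot 166}{174} = \frac{13542}{\left(-62\right)^{2}} + \left(6 + 27556 + 996\right) \frac{1}{174} = \frac{13542}{3844} + 28558 \cdot \frac{1}{174} = 13542 \cdot \frac{1}{3844} + \frac{14279}{87} = \frac{6771}{1922} + \frac{14279}{87} = \frac{28033315}{167214}$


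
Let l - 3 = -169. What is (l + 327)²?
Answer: 25921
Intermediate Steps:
l = -166 (l = 3 - 169 = -166)
(l + 327)² = (-166 + 327)² = 161² = 25921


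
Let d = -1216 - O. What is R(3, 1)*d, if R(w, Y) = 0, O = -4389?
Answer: 0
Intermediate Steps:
d = 3173 (d = -1216 - 1*(-4389) = -1216 + 4389 = 3173)
R(3, 1)*d = 0*3173 = 0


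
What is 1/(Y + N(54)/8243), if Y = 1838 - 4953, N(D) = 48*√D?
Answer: -211655057635/659305504408609 - 1186992*√6/659305504408609 ≈ -0.00032103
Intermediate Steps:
Y = -3115
1/(Y + N(54)/8243) = 1/(-3115 + (48*√54)/8243) = 1/(-3115 + (48*(3*√6))*(1/8243)) = 1/(-3115 + (144*√6)*(1/8243)) = 1/(-3115 + 144*√6/8243)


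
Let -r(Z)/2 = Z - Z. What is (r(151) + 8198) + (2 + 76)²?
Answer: 14282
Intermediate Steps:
r(Z) = 0 (r(Z) = -2*(Z - Z) = -2*0 = 0)
(r(151) + 8198) + (2 + 76)² = (0 + 8198) + (2 + 76)² = 8198 + 78² = 8198 + 6084 = 14282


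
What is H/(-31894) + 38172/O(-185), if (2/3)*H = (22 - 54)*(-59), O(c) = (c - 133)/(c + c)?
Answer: 37538206132/845191 ≈ 44414.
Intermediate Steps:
O(c) = (-133 + c)/(2*c) (O(c) = (-133 + c)/((2*c)) = (-133 + c)*(1/(2*c)) = (-133 + c)/(2*c))
H = 2832 (H = 3*((22 - 54)*(-59))/2 = 3*(-32*(-59))/2 = (3/2)*1888 = 2832)
H/(-31894) + 38172/O(-185) = 2832/(-31894) + 38172/(((1/2)*(-133 - 185)/(-185))) = 2832*(-1/31894) + 38172/(((1/2)*(-1/185)*(-318))) = -1416/15947 + 38172/(159/185) = -1416/15947 + 38172*(185/159) = -1416/15947 + 2353940/53 = 37538206132/845191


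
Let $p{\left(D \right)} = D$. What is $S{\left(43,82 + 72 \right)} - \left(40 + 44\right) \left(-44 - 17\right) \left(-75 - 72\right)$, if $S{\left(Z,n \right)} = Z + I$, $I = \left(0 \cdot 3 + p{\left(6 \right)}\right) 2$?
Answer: $-753173$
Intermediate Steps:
$I = 12$ ($I = \left(0 \cdot 3 + 6\right) 2 = \left(0 + 6\right) 2 = 6 \cdot 2 = 12$)
$S{\left(Z,n \right)} = 12 + Z$ ($S{\left(Z,n \right)} = Z + 12 = 12 + Z$)
$S{\left(43,82 + 72 \right)} - \left(40 + 44\right) \left(-44 - 17\right) \left(-75 - 72\right) = \left(12 + 43\right) - \left(40 + 44\right) \left(-44 - 17\right) \left(-75 - 72\right) = 55 - 84 \left(-61\right) \left(-147\right) = 55 - \left(-5124\right) \left(-147\right) = 55 - 753228 = -753173$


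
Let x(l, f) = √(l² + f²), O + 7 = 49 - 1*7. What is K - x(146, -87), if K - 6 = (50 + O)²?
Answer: 7231 - √28885 ≈ 7061.0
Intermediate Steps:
O = 35 (O = -7 + (49 - 1*7) = -7 + (49 - 7) = -7 + 42 = 35)
x(l, f) = √(f² + l²)
K = 7231 (K = 6 + (50 + 35)² = 6 + 85² = 6 + 7225 = 7231)
K - x(146, -87) = 7231 - √((-87)² + 146²) = 7231 - √(7569 + 21316) = 7231 - √28885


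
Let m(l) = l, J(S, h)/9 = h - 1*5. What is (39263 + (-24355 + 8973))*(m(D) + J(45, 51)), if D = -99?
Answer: 7522515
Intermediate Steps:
J(S, h) = -45 + 9*h (J(S, h) = 9*(h - 1*5) = 9*(h - 5) = 9*(-5 + h) = -45 + 9*h)
(39263 + (-24355 + 8973))*(m(D) + J(45, 51)) = (39263 + (-24355 + 8973))*(-99 + (-45 + 9*51)) = (39263 - 15382)*(-99 + (-45 + 459)) = 23881*(-99 + 414) = 23881*315 = 7522515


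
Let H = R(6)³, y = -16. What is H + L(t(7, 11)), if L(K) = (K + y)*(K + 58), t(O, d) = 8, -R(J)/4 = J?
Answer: -14352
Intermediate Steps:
R(J) = -4*J
H = -13824 (H = (-4*6)³ = (-24)³ = -13824)
L(K) = (-16 + K)*(58 + K) (L(K) = (K - 16)*(K + 58) = (-16 + K)*(58 + K))
H + L(t(7, 11)) = -13824 + (-928 + 8² + 42*8) = -13824 + (-928 + 64 + 336) = -13824 - 528 = -14352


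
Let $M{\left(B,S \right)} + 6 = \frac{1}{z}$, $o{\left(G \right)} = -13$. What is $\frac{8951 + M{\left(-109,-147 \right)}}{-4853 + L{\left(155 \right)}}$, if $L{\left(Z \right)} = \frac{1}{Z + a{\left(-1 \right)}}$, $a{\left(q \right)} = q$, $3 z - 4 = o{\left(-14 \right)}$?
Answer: $- \frac{4132436}{2242083} \approx -1.8431$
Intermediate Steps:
$z = -3$ ($z = \frac{4}{3} + \frac{1}{3} \left(-13\right) = \frac{4}{3} - \frac{13}{3} = -3$)
$M{\left(B,S \right)} = - \frac{19}{3}$ ($M{\left(B,S \right)} = -6 + \frac{1}{-3} = -6 - \frac{1}{3} = - \frac{19}{3}$)
$L{\left(Z \right)} = \frac{1}{-1 + Z}$ ($L{\left(Z \right)} = \frac{1}{Z - 1} = \frac{1}{-1 + Z}$)
$\frac{8951 + M{\left(-109,-147 \right)}}{-4853 + L{\left(155 \right)}} = \frac{8951 - \frac{19}{3}}{-4853 + \frac{1}{-1 + 155}} = \frac{26834}{3 \left(-4853 + \frac{1}{154}\right)} = \frac{26834}{3 \left(- \frac{747361}{154}\right)} = \frac{26834}{3} \left(- \frac{154}{747361}\right) = - \frac{4132436}{2242083}$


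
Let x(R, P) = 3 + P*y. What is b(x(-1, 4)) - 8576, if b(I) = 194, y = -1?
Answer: -8382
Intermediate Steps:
x(R, P) = 3 - P (x(R, P) = 3 + P*(-1) = 3 - P)
b(x(-1, 4)) - 8576 = 194 - 8576 = -8382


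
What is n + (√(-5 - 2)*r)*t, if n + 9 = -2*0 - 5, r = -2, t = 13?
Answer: -14 - 26*I*√7 ≈ -14.0 - 68.79*I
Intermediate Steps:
n = -14 (n = -9 + (-2*0 - 5) = -9 + (0 - 5) = -9 - 5 = -14)
n + (√(-5 - 2)*r)*t = -14 + (√(-5 - 2)*(-2))*13 = -14 + (√(-7)*(-2))*13 = -14 + ((I*√7)*(-2))*13 = -14 - 2*I*√7*13 = -14 - 26*I*√7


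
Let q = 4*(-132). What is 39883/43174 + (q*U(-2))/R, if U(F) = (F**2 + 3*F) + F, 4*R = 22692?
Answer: 105813249/81642034 ≈ 1.2961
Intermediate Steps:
R = 5673 (R = (1/4)*22692 = 5673)
U(F) = F**2 + 4*F
q = -528
39883/43174 + (q*U(-2))/R = 39883/43174 - (-1056)*(4 - 2)/5673 = 39883*(1/43174) - (-1056)*2*(1/5673) = 39883/43174 - 528*(-4)*(1/5673) = 39883/43174 + 2112*(1/5673) = 39883/43174 + 704/1891 = 105813249/81642034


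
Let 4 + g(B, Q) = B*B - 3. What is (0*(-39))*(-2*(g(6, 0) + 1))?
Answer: 0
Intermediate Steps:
g(B, Q) = -7 + B² (g(B, Q) = -4 + (B*B - 3) = -4 + (B² - 3) = -4 + (-3 + B²) = -7 + B²)
(0*(-39))*(-2*(g(6, 0) + 1)) = (0*(-39))*(-2*((-7 + 6²) + 1)) = 0*(-2*((-7 + 36) + 1)) = 0*(-2*(29 + 1)) = 0*(-2*30) = 0*(-60) = 0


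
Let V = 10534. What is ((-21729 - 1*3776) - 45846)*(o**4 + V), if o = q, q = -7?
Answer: -922925185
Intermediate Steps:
o = -7
((-21729 - 1*3776) - 45846)*(o**4 + V) = ((-21729 - 1*3776) - 45846)*((-7)**4 + 10534) = ((-21729 - 3776) - 45846)*(2401 + 10534) = (-25505 - 45846)*12935 = -71351*12935 = -922925185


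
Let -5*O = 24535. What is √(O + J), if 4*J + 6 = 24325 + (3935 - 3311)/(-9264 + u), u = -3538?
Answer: √192201412379/12802 ≈ 34.245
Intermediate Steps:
O = -4907 (O = -⅕*24535 = -4907)
J = 155665607/25604 (J = -3/2 + (24325 + (3935 - 3311)/(-9264 - 3538))/4 = -3/2 + (24325 + 624/(-12802))/4 = -3/2 + (24325 + 624*(-1/12802))/4 = -3/2 + (24325 - 312/6401)/4 = -3/2 + (¼)*(155704013/6401) = -3/2 + 155704013/25604 = 155665607/25604 ≈ 6079.7)
√(O + J) = √(-4907 + 155665607/25604) = √(30026779/25604) = √192201412379/12802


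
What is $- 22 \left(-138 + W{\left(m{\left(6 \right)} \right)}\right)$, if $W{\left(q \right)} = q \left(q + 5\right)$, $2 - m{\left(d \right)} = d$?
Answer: $3124$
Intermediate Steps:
$m{\left(d \right)} = 2 - d$
$W{\left(q \right)} = q \left(5 + q\right)$
$- 22 \left(-138 + W{\left(m{\left(6 \right)} \right)}\right) = - 22 \left(-138 + \left(2 - 6\right) \left(5 + \left(2 - 6\right)\right)\right) = - 22 \left(-138 - 4 \left(5 - 4\right)\right) = - 22 \left(-138 - 4\right) = \left(-22\right) \left(-142\right) = 3124$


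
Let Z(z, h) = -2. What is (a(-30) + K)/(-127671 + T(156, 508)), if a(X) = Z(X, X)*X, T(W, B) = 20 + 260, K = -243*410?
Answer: 99570/127391 ≈ 0.78161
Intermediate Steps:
K = -99630
T(W, B) = 280
a(X) = -2*X
(a(-30) + K)/(-127671 + T(156, 508)) = (-2*(-30) - 99630)/(-127671 + 280) = (60 - 99630)/(-127391) = -99570*(-1/127391) = 99570/127391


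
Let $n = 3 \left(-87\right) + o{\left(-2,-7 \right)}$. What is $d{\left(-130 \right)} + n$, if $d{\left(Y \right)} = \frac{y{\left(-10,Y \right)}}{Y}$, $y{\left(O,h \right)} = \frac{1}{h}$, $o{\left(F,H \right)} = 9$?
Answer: $- \frac{4258799}{16900} \approx -252.0$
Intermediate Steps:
$d{\left(Y \right)} = \frac{1}{Y^{2}}$ ($d{\left(Y \right)} = \frac{1}{Y Y} = \frac{1}{Y^{2}}$)
$n = -252$ ($n = 3 \left(-87\right) + 9 = -261 + 9 = -252$)
$d{\left(-130 \right)} + n = \frac{1}{16900} - 252 = - \frac{4258799}{16900}$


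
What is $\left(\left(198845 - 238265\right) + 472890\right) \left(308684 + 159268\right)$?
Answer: $202843153440$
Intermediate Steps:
$\left(\left(198845 - 238265\right) + 472890\right) \left(308684 + 159268\right) = \left(\left(198845 - 238265\right) + 472890\right) 467952 = \left(-39420 + 472890\right) 467952 = 433470 \cdot 467952 = 202843153440$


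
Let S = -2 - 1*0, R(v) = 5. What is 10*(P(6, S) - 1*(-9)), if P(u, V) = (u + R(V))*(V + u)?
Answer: 530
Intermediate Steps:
S = -2 (S = -2 + 0 = -2)
P(u, V) = (5 + u)*(V + u) (P(u, V) = (u + 5)*(V + u) = (5 + u)*(V + u))
10*(P(6, S) - 1*(-9)) = 10*((6² + 5*(-2) + 5*6 - 2*6) - 1*(-9)) = 10*((36 - 10 + 30 - 12) + 9) = 10*(44 + 9) = 10*53 = 530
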